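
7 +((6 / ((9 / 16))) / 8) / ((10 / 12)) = 43 / 5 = 8.60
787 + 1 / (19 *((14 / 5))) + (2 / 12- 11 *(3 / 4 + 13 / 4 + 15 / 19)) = 293066 / 399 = 734.50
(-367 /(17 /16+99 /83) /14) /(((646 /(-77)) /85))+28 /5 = 7020088 /56905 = 123.37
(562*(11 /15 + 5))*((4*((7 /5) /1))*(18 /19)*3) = 24359328 /475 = 51282.80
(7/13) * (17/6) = 119/78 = 1.53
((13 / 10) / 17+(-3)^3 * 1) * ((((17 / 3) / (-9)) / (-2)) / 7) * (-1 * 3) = 4577 / 1260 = 3.63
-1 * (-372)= 372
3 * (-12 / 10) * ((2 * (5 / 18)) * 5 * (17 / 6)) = -85 / 3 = -28.33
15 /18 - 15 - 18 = -193 /6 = -32.17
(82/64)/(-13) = -41/416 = -0.10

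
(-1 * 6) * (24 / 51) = -48 / 17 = -2.82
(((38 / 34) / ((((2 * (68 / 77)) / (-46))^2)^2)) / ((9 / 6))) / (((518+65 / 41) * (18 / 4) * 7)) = 1094746744586957 / 52267185223488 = 20.95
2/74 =1/37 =0.03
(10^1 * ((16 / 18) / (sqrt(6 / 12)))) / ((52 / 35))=700 * sqrt(2) / 117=8.46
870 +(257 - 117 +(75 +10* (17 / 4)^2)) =10125 / 8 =1265.62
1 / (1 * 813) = 1 / 813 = 0.00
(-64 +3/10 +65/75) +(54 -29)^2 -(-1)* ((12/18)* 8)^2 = 10631/18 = 590.61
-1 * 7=-7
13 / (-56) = -13 / 56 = -0.23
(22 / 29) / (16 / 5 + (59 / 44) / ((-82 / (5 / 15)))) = 0.24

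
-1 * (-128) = 128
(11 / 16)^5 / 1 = 161051 / 1048576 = 0.15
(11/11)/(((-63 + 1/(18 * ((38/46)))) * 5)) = -342/107615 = -0.00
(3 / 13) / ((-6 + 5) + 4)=1 / 13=0.08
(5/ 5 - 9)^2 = 64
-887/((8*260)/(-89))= 78943/2080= 37.95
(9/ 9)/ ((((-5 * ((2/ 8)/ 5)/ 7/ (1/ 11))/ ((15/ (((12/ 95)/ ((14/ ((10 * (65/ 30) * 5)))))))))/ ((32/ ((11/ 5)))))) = -893760/ 1573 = -568.19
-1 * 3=-3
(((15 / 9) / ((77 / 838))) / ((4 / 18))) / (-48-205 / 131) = -823335 / 499961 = -1.65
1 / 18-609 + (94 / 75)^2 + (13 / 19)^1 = -14408873 / 23750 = -606.69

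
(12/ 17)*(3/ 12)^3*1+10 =2723/ 272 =10.01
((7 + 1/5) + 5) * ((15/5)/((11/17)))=56.56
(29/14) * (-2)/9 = -29/63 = -0.46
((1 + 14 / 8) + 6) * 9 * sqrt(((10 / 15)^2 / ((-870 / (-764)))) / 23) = 7 * sqrt(3821910) / 1334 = 10.26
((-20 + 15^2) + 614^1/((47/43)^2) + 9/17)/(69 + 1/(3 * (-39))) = 790279659/75781954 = 10.43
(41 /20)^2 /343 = 0.01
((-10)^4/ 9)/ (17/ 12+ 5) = 40000/ 231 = 173.16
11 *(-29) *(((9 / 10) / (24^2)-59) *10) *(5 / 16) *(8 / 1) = 60225605 / 128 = 470512.54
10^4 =10000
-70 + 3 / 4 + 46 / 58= -7941 / 116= -68.46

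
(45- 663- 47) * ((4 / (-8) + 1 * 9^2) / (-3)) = 107065 / 6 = 17844.17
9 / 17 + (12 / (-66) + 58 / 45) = 13771 / 8415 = 1.64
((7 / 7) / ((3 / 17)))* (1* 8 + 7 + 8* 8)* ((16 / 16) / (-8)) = -1343 / 24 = -55.96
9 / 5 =1.80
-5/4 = -1.25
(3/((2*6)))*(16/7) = 4/7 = 0.57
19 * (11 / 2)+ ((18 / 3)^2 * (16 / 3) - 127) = 339 / 2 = 169.50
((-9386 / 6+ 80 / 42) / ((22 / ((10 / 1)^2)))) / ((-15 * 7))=109370 / 1617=67.64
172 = 172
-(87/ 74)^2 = -1.38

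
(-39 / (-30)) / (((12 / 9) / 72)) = 351 / 5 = 70.20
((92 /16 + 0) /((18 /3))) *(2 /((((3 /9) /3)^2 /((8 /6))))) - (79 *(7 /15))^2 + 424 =-163834 /225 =-728.15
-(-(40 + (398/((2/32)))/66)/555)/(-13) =-4504/238095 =-0.02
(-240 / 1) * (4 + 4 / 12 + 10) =-3440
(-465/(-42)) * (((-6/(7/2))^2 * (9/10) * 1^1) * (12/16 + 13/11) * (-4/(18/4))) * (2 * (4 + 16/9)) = -2192320/3773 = -581.05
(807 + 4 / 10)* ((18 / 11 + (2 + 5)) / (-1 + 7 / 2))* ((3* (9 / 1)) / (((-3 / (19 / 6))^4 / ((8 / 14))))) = 908728333 / 17010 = 53423.18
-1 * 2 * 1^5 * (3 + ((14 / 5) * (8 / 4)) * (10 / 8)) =-20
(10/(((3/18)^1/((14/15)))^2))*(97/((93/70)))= 2129344/93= 22896.17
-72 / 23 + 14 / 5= -38 / 115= -0.33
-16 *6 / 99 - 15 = -527 / 33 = -15.97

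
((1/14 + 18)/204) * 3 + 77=73557/952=77.27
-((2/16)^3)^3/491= -1/65900904448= -0.00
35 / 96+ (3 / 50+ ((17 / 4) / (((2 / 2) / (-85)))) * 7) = -6067981 / 2400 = -2528.33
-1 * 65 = -65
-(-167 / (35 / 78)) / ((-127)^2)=13026 / 564515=0.02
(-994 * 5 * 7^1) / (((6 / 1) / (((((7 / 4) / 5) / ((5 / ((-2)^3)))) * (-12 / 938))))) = -13916 / 335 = -41.54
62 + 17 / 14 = 885 / 14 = 63.21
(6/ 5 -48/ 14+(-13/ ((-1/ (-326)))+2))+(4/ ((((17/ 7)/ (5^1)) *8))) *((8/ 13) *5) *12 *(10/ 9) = -97368094/ 23205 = -4196.00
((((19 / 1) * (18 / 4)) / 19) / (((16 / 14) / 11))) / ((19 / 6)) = 2079 / 152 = 13.68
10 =10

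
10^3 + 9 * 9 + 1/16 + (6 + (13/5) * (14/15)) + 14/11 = 14398057/13200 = 1090.76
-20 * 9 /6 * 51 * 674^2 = -695042280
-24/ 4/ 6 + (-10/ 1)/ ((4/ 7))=-37/ 2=-18.50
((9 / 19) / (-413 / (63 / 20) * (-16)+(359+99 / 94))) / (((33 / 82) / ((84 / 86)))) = 8740872 / 18686893775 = 0.00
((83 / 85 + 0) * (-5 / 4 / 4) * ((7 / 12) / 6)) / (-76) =581 / 1488384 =0.00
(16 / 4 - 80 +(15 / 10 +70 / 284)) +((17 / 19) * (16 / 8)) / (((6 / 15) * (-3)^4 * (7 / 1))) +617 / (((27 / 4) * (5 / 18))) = 974541391 / 3824415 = 254.82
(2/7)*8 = 16/7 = 2.29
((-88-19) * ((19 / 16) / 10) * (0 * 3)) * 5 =0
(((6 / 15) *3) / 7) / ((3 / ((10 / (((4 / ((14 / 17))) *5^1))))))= 2 / 85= 0.02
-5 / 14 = -0.36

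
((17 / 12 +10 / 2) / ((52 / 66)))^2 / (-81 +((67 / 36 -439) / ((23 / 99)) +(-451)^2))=16500407 / 50111428432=0.00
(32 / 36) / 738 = 4 / 3321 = 0.00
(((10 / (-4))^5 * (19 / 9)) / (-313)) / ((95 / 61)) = 38125 / 90144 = 0.42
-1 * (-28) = 28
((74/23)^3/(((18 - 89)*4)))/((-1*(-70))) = -50653/30234995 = -0.00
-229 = -229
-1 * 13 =-13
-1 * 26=-26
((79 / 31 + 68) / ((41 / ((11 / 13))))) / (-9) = -2673 / 16523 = -0.16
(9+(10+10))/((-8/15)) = -435/8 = -54.38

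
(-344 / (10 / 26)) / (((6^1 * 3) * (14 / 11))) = -12298 / 315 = -39.04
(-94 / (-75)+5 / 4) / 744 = 751 / 223200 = 0.00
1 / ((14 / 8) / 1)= 4 / 7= 0.57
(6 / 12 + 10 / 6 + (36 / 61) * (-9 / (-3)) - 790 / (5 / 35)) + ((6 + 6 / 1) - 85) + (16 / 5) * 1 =-10240429 / 1830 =-5595.86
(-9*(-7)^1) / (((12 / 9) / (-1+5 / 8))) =-567 / 32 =-17.72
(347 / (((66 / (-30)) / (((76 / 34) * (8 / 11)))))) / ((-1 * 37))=527440 / 76109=6.93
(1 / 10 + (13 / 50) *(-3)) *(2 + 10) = -8.16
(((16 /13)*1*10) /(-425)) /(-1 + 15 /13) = -16 /85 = -0.19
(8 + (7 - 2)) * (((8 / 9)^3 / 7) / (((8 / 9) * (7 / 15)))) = 3.14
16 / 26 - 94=-1214 / 13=-93.38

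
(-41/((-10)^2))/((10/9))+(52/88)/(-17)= -75503/187000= -0.40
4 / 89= 0.04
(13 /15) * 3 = 13 /5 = 2.60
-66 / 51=-22 / 17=-1.29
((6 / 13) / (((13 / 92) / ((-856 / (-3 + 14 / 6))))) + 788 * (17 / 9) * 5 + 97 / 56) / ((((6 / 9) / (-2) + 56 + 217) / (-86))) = -42624409147 / 11612328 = -3670.62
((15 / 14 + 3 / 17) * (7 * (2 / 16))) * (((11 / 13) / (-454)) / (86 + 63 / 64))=-0.00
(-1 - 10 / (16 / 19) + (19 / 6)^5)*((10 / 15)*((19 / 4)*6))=45143677 / 7776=5805.51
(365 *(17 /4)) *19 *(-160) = -4715800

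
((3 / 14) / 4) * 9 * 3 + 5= 361 / 56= 6.45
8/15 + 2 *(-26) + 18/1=-33.47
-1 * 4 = -4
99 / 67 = 1.48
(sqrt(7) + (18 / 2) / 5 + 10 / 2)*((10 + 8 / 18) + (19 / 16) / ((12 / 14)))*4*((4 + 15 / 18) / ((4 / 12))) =98803*sqrt(7) / 144 + 1679651 / 360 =6481.03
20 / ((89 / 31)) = 620 / 89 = 6.97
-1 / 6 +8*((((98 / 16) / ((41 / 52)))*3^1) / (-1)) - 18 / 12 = -23137 / 123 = -188.11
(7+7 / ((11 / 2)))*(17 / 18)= 1547 / 198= 7.81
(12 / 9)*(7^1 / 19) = 0.49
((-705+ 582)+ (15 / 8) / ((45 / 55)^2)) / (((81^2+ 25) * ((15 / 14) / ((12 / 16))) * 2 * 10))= -181741 / 284515200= -0.00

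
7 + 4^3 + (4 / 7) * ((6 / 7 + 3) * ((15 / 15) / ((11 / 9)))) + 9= 44092 / 539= 81.80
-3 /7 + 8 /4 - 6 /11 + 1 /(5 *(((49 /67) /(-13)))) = -6816 /2695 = -2.53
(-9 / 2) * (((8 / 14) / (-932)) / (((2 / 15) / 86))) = 5805 / 3262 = 1.78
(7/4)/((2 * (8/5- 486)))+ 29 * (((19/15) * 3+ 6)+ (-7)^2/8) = 6391633/13840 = 461.82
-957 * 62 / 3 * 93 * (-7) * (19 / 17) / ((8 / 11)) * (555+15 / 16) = 11968110876645 / 1088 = 11000101908.68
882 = 882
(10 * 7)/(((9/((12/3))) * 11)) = 2.83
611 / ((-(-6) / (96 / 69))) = 9776 / 69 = 141.68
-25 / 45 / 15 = -1 / 27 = -0.04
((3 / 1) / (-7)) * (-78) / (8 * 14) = 117 / 392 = 0.30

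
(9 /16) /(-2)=-9 /32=-0.28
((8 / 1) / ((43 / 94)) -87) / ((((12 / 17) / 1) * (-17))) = 2989 / 516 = 5.79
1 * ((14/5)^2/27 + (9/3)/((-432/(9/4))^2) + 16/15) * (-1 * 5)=-3752161/552960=-6.79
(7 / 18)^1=7 / 18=0.39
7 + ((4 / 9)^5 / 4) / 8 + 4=649571 / 59049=11.00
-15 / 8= -1.88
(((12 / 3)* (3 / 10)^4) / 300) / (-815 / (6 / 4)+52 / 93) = -837 / 4206500000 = -0.00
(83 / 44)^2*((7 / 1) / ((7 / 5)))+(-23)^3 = -23520867 / 1936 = -12149.21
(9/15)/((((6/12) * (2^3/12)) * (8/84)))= 189/10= 18.90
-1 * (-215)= 215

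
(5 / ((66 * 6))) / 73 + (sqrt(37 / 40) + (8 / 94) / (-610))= 13859 / 414396180 + sqrt(370) / 20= 0.96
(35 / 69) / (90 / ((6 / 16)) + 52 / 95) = 3325 / 1576788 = 0.00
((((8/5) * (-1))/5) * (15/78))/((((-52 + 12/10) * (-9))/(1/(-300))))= 1/2228850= 0.00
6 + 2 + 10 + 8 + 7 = 33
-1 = -1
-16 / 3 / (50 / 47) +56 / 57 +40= 51256 / 1425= 35.97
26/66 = 13/33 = 0.39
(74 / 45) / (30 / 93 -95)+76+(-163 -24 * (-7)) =10695781 / 132075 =80.98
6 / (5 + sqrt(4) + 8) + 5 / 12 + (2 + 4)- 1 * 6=49 / 60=0.82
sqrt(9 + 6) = sqrt(15) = 3.87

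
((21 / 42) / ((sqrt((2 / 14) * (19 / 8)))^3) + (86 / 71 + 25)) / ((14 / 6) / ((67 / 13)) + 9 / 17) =47838 * sqrt(266) / 302879 + 6359037 / 238276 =29.26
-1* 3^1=-3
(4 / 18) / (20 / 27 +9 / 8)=48 / 403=0.12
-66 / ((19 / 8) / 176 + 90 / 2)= -92928 / 63379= -1.47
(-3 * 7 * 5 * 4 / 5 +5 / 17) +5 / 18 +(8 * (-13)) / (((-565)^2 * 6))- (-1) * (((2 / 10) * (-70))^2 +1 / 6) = 112.74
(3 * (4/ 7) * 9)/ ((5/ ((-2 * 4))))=-864/ 35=-24.69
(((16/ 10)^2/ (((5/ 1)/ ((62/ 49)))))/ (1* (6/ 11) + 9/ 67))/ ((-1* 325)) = -2924416/ 997303125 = -0.00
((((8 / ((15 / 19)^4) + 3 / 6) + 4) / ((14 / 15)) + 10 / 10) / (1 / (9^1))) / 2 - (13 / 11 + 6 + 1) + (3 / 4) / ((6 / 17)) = 13794373 / 115500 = 119.43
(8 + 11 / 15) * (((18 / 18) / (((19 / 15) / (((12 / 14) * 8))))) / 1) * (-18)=-113184 / 133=-851.01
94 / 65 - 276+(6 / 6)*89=-12061 / 65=-185.55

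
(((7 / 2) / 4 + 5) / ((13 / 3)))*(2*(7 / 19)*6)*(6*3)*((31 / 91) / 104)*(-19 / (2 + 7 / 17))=-2006289 / 720616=-2.78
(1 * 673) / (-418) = -673 / 418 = -1.61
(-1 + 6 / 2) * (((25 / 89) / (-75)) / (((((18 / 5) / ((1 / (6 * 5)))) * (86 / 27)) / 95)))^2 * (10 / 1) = 45125 / 2109013776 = 0.00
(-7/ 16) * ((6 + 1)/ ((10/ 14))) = -343/ 80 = -4.29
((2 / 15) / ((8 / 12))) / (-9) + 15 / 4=671 / 180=3.73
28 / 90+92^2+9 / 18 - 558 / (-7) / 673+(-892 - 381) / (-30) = 1803518396 / 211995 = 8507.36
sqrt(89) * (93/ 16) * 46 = 2139 * sqrt(89)/ 8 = 2522.41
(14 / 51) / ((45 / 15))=14 / 153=0.09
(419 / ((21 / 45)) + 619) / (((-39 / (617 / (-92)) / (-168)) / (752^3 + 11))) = -18635464633637.55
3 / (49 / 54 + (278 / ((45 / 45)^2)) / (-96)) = -1296 / 859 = -1.51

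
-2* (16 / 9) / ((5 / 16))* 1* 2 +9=-619 / 45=-13.76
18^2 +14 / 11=3578 / 11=325.27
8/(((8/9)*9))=1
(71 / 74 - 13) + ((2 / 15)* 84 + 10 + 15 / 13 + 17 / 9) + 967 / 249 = 57797149 / 3593070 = 16.09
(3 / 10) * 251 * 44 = 16566 / 5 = 3313.20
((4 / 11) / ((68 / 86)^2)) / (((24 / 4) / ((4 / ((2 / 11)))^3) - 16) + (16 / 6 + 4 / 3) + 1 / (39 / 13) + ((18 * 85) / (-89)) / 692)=-41337064956 / 830888784433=-0.05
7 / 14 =1 / 2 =0.50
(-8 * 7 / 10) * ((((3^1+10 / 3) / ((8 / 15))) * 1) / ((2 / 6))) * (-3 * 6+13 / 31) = 217455 / 62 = 3507.34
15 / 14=1.07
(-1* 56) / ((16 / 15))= -105 / 2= -52.50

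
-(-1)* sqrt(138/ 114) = sqrt(437)/ 19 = 1.10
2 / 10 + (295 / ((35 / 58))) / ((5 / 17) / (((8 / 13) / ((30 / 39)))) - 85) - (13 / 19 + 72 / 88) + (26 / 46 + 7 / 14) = -2328997201 / 387299990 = -6.01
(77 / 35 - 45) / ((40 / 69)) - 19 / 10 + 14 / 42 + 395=95881 / 300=319.60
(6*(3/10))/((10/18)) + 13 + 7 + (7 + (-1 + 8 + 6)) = 1081/25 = 43.24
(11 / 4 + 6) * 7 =245 / 4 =61.25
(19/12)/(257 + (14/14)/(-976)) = 4636/752493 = 0.01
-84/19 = -4.42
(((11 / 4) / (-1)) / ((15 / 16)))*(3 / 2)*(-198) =4356 / 5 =871.20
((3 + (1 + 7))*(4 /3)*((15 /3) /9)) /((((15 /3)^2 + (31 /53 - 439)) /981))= -19.33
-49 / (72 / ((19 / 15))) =-931 / 1080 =-0.86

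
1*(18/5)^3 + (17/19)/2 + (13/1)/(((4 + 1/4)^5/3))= 317869921037/6744320750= 47.13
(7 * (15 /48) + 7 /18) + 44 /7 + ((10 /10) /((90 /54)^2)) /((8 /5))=45799 /5040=9.09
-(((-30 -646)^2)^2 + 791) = -208827065367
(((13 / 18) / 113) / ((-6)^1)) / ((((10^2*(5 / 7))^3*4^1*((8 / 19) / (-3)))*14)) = 12103 / 32544000000000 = 0.00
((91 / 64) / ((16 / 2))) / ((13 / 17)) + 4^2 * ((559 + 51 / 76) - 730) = -26509099 / 9728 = -2725.03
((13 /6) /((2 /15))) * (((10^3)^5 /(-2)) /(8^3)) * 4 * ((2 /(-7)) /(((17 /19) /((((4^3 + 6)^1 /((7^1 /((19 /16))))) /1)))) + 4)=-1571044921875000 /119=-13202058167016.81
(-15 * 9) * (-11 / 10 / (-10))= -297 / 20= -14.85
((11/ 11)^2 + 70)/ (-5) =-71/ 5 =-14.20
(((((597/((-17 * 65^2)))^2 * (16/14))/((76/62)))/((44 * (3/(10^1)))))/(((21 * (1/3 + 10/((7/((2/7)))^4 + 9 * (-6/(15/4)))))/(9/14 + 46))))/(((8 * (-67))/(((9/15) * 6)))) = -623852268845265333/2856929985544403451182500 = -0.00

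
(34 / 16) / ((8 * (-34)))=-1 / 128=-0.01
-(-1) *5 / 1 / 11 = 0.45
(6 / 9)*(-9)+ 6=0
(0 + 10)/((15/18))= 12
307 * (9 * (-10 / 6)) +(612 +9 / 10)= -39921 / 10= -3992.10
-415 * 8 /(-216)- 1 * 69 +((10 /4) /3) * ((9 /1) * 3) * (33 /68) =-156833 /3672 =-42.71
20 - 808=-788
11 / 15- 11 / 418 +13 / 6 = 273 / 95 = 2.87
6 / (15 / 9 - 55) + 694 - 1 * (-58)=60151 / 80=751.89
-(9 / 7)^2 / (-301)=81 / 14749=0.01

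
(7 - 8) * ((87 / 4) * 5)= -435 / 4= -108.75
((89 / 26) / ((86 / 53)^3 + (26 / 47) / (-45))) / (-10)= -5604772419 / 69752157176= -0.08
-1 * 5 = -5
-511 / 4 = -127.75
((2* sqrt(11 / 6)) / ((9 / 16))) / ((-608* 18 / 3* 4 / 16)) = -sqrt(66) / 1539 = -0.01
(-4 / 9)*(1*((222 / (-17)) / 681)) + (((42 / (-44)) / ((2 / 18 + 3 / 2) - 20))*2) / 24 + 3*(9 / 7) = 3.87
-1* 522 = -522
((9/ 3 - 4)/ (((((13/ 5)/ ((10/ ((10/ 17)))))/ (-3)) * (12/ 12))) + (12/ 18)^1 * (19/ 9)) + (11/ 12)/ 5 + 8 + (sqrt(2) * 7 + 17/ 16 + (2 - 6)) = 7 * sqrt(2) + 737623/ 28080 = 36.17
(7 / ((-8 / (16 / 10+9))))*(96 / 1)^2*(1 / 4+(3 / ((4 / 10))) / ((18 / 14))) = -2599968 / 5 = -519993.60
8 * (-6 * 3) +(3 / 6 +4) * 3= -261 / 2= -130.50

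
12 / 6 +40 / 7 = 54 / 7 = 7.71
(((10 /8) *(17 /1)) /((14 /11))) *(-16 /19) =-14.06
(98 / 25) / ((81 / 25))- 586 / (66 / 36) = -318.43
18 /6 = 3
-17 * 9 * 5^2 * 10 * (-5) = 191250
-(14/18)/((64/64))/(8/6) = -7/12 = -0.58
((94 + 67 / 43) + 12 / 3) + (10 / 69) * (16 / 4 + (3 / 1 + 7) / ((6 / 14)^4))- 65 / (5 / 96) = -11545129 / 10449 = -1104.90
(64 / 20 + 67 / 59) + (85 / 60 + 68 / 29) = 831247 / 102660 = 8.10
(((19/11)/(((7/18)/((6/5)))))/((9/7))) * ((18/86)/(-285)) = -36/11825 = -0.00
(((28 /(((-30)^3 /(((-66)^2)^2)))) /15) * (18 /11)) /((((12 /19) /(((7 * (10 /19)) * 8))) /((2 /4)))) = -6261024 /125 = -50088.19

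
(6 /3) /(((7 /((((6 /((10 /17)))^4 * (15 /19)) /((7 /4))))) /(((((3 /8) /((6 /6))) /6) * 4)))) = 348.80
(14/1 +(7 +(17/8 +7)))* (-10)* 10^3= -301250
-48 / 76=-12 / 19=-0.63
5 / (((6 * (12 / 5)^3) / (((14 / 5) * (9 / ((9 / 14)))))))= 6125 / 2592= 2.36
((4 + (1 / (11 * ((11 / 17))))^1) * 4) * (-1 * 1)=-2004 / 121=-16.56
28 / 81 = 0.35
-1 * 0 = 0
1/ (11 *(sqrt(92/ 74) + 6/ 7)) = -777/ 5071 + 49 *sqrt(1702)/ 10142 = 0.05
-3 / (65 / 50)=-30 / 13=-2.31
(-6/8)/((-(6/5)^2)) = 25/48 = 0.52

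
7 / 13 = 0.54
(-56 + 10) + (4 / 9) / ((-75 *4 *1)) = -31051 / 675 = -46.00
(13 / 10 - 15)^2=18769 / 100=187.69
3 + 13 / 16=61 / 16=3.81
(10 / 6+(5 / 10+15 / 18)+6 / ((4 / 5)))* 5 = 105 / 2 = 52.50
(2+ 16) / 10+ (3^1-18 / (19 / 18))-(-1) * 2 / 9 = -10286 / 855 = -12.03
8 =8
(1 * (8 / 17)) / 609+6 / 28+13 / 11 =318161 / 227766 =1.40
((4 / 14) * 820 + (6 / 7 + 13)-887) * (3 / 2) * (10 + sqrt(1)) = -73788 / 7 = -10541.14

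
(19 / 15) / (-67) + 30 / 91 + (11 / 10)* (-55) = -11009213 / 182910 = -60.19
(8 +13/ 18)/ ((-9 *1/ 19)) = -2983/ 162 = -18.41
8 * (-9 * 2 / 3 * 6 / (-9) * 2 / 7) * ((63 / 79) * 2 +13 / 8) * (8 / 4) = 58.88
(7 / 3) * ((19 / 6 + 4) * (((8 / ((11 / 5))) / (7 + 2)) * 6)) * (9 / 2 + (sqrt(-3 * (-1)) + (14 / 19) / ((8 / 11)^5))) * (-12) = -3804924445 / 963072 - 48160 * sqrt(3) / 99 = -4793.40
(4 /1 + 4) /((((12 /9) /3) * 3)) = 6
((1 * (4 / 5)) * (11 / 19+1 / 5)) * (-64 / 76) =-4736 / 9025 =-0.52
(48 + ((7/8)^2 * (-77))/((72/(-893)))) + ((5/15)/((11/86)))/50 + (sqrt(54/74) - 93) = 3 * sqrt(111)/37 + 869596523/1267200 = 687.09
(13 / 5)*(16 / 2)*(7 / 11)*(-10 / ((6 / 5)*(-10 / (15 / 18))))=9.19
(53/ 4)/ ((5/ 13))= 689/ 20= 34.45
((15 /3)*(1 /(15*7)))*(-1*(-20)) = 20 /21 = 0.95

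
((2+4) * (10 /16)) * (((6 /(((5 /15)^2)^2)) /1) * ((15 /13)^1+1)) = 3925.38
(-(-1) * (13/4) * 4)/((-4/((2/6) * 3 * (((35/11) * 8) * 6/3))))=-1820/11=-165.45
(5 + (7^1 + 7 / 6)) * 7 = 553 / 6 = 92.17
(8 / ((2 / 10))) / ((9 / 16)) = 640 / 9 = 71.11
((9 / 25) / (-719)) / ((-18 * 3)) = 1 / 107850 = 0.00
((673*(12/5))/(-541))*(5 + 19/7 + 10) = -1001424/18935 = -52.89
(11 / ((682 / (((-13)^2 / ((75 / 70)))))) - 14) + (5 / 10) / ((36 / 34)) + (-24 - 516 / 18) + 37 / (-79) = -64.12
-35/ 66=-0.53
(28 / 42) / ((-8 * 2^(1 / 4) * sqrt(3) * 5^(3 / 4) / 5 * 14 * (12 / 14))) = -2^(3 / 4) * sqrt(3) * 5^(1 / 4) / 864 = -0.01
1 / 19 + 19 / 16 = 377 / 304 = 1.24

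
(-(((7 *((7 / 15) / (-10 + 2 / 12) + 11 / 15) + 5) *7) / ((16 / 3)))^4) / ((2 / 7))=-5946314683426545127 / 62040888320000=-95845.09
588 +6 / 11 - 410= 1964 / 11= 178.55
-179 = -179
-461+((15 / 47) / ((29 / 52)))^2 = -855823109 / 1857769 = -460.67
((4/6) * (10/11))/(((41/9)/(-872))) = -52320/451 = -116.01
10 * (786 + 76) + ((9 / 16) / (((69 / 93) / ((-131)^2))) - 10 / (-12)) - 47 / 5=119353897 / 5520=21622.08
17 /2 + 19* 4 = 169 /2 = 84.50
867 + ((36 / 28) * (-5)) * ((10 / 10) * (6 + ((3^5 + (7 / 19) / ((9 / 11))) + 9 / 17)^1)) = -239024 / 323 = -740.01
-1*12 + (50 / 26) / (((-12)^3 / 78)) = -3481 / 288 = -12.09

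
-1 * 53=-53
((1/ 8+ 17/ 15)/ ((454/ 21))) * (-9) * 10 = -9513/ 1816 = -5.24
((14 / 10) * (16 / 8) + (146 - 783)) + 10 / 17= -53857 / 85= -633.61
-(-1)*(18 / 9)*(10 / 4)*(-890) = -4450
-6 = -6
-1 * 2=-2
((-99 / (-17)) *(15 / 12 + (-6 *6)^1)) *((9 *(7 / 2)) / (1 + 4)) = -866943 / 680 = -1274.92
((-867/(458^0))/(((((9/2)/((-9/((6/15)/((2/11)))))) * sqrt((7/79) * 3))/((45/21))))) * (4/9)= 57800 * sqrt(1659)/1617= 1455.93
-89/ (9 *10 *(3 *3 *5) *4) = -89/ 16200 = -0.01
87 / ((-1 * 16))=-87 / 16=-5.44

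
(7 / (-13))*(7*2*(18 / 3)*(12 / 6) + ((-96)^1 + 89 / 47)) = -24311 / 611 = -39.79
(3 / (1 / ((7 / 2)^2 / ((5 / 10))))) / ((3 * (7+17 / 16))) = 392 / 129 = 3.04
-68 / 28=-17 / 7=-2.43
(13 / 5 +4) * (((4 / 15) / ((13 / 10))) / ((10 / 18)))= 792 / 325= 2.44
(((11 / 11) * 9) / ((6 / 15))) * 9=202.50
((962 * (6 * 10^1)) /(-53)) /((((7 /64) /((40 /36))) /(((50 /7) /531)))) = -615680000 /4137021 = -148.82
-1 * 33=-33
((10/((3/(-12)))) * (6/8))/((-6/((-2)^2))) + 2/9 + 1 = 191/9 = 21.22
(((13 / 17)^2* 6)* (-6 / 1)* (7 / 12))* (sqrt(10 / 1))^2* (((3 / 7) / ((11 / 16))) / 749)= -243360 / 2381071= -0.10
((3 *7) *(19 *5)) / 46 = 1995 / 46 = 43.37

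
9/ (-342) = -1/ 38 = -0.03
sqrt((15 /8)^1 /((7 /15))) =15 * sqrt(14) /28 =2.00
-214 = -214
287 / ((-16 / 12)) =-861 / 4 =-215.25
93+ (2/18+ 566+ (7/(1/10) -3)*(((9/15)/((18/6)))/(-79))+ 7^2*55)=11923262/3555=3353.94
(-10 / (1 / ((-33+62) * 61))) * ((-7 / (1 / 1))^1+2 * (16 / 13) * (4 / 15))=4376506 / 39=112218.10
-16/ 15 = -1.07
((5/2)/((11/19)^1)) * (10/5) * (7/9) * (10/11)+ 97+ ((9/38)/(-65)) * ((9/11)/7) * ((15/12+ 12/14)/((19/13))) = 79446486359/770532840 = 103.11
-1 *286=-286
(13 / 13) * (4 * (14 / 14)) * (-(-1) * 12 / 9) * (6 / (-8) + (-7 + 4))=-20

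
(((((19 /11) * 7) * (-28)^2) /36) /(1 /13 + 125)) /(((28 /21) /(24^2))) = 2711072 /2981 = 909.45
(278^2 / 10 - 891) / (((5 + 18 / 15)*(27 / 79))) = 2700773 / 837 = 3226.73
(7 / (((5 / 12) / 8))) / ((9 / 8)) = 119.47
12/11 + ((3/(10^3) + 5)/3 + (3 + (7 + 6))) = 18.76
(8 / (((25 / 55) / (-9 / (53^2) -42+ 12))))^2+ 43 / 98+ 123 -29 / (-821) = 4427571582495646407 / 15871308007450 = 278967.03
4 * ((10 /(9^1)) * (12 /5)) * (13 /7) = 416 /21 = 19.81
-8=-8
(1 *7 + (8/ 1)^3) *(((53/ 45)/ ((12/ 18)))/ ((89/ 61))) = 559309/ 890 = 628.44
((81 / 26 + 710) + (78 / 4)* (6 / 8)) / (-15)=-15137 / 312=-48.52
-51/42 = -17/14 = -1.21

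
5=5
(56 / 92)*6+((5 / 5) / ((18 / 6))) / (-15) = 3757 / 1035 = 3.63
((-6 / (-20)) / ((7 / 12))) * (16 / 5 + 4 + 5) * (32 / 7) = 35136 / 1225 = 28.68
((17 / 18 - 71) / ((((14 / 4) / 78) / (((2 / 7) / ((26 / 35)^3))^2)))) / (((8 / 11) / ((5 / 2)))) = -28592265625 / 10967424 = -2607.02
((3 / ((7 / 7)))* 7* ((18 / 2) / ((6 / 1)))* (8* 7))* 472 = 832608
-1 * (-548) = 548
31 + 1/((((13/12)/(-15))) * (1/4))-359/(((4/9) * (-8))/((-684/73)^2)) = 8840.10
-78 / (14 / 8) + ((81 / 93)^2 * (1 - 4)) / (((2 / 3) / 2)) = -345759 / 6727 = -51.40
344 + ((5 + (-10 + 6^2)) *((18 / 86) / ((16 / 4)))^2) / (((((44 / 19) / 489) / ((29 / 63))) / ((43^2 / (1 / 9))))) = 678256561 / 4928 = 137633.23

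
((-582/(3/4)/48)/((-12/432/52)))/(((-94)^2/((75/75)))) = 7566/2209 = 3.43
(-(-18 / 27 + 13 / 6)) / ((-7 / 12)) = 18 / 7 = 2.57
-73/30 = -2.43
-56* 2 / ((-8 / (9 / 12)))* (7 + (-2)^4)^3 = 255507 / 2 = 127753.50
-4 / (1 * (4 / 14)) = -14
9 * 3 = 27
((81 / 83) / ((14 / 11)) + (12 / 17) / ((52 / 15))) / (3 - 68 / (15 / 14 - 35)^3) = 26707338421875 / 82613772730034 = 0.32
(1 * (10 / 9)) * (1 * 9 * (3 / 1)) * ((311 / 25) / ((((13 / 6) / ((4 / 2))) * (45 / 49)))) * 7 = 853384 / 325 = 2625.80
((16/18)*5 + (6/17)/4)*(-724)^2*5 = 1817580280/153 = 11879609.67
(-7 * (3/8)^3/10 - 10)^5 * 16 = -358385832661851514975949/219902325555200000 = -1629750.08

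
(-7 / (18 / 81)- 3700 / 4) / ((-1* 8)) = 1913 / 16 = 119.56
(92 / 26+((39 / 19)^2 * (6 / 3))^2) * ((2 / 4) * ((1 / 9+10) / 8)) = 442027943 / 9383112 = 47.11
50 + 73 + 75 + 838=1036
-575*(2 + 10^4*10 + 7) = -57505175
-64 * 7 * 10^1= -4480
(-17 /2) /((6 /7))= -119 /12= -9.92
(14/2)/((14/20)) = 10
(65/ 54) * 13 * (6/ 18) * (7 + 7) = 5915/ 81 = 73.02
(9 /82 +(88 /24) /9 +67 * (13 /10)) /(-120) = -484961 /664200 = -0.73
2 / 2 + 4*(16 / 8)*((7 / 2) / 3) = 31 / 3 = 10.33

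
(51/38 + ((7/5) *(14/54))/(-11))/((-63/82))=-3028793/1777545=-1.70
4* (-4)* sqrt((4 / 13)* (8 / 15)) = -64* sqrt(390) / 195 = -6.48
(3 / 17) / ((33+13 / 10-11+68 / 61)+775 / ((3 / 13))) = 5490 / 105237293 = 0.00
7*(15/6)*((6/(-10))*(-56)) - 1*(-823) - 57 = 1354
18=18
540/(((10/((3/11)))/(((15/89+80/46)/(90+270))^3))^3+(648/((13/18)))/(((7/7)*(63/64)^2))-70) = 0.00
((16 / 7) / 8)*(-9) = -2.57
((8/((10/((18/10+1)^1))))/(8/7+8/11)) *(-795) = -28567/30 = -952.23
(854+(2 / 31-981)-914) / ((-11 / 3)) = 96807 / 341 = 283.89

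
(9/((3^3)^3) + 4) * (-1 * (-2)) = 17498/2187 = 8.00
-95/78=-1.22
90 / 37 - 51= -1797 / 37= -48.57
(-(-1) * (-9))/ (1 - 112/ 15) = 135/ 97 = 1.39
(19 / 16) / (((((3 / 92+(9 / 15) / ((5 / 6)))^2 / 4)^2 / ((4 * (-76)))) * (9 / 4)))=-646544646400000000 / 80803613180889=-8001.43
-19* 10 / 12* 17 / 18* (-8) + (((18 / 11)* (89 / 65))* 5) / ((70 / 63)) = 129.71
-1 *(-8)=8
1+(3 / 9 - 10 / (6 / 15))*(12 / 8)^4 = -991 / 8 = -123.88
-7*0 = 0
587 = 587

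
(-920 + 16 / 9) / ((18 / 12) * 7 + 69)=-16528 / 1431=-11.55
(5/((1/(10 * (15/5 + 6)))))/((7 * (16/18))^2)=18225/1568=11.62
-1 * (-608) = 608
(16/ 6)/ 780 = 2/ 585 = 0.00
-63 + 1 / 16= -1007 / 16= -62.94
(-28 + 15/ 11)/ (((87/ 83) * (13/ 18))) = -35.19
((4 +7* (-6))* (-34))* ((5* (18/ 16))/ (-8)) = -908.44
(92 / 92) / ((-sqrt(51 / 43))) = -sqrt(2193) / 51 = -0.92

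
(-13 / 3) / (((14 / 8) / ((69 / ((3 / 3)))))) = -1196 / 7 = -170.86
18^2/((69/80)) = 8640/23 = 375.65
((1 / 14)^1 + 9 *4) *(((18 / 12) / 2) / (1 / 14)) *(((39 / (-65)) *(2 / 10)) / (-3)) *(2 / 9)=101 / 30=3.37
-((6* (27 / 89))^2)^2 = -688747536 / 62742241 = -10.98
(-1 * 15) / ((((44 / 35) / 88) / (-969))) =1017450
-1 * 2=-2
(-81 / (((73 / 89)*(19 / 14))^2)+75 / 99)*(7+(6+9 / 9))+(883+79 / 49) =-62027990056 / 3110734473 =-19.94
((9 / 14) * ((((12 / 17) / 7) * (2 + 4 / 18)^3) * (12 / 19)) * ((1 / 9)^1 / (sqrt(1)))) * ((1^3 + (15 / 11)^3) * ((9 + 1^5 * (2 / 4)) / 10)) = 15059200 / 89806563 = 0.17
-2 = -2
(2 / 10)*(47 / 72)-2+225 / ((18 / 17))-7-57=52787 / 360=146.63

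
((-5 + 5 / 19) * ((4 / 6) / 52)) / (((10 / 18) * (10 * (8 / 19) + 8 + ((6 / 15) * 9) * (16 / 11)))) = -1485 / 237016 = -0.01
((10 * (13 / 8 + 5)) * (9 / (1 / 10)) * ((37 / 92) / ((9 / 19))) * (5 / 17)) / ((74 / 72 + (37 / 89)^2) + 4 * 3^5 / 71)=23573392052625 / 235756783666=99.99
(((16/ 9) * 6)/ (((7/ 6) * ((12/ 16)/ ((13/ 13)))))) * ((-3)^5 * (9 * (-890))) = 23727908.57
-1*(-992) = 992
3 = 3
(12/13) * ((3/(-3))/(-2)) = 6/13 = 0.46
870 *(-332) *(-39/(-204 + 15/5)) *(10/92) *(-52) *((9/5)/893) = 878651280/1376113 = 638.50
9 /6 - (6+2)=-13 /2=-6.50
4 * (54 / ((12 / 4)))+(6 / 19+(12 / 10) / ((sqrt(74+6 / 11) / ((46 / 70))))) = 69 * sqrt(2255) / 35875+1374 / 19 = 72.41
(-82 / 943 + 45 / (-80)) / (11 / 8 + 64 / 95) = -22705 / 71622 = -0.32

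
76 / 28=2.71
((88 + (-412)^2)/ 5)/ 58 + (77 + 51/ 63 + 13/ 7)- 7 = 286358/ 435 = 658.29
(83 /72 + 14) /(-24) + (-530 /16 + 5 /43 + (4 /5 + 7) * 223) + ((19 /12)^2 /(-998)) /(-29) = 9170619355423 /5376265920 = 1705.76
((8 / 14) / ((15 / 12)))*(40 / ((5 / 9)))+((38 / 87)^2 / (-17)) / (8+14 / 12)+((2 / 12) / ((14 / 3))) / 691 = 1502221256509 / 45642028740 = 32.91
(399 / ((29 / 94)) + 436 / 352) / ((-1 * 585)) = -3303689 / 1492920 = -2.21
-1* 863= -863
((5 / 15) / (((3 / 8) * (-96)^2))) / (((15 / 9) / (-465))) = -31 / 1152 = -0.03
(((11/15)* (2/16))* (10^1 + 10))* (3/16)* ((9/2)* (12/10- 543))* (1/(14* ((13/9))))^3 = -27930177/275591680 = -0.10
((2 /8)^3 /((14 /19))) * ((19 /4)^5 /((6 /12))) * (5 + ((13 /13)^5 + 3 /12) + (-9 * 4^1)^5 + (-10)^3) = -11378925089861199 /1835008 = -6201022060.86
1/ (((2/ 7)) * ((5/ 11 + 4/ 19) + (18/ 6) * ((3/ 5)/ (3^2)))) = 7315/ 1808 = 4.05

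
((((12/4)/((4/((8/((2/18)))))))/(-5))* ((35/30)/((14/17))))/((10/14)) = -1071/50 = -21.42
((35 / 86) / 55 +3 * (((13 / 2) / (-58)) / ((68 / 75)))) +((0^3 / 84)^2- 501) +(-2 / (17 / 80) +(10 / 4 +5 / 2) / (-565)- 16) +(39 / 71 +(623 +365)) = 13822483996005 / 29934005552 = 461.77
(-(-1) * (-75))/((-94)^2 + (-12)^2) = -15/1796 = -0.01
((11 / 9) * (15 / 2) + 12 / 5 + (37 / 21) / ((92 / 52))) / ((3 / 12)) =121354 / 2415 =50.25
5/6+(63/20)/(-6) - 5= -563/120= -4.69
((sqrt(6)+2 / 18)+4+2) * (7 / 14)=4.28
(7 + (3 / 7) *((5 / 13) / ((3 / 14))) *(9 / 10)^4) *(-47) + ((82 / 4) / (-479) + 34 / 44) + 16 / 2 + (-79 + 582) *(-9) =-333648243723 / 68497000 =-4870.99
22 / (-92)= -0.24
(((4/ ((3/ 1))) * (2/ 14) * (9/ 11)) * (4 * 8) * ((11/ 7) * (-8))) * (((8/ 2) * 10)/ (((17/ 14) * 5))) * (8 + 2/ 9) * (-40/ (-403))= -48496640/ 143871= -337.08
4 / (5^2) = 4 / 25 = 0.16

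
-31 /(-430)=31 /430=0.07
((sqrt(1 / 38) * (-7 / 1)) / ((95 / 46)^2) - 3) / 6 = -1 / 2 - 3703 * sqrt(38) / 514425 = -0.54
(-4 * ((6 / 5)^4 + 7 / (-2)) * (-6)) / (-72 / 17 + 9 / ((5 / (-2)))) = 4.37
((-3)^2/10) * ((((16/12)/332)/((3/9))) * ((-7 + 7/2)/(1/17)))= -1071/1660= -0.65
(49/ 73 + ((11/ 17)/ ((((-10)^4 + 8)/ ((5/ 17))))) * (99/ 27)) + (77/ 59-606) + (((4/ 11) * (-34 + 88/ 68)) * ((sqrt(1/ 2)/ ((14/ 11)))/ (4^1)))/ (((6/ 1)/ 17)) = -608.70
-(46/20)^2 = -529/100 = -5.29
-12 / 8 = -3 / 2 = -1.50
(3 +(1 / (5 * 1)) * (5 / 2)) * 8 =28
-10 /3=-3.33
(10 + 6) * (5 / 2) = 40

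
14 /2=7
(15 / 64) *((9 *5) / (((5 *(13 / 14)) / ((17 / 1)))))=16065 / 416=38.62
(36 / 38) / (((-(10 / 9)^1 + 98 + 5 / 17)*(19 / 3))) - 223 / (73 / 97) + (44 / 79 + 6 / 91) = -832947970542971 / 2816957580073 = -295.69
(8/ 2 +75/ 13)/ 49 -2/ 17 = 885/ 10829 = 0.08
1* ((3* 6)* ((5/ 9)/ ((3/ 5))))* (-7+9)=100/ 3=33.33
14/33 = 0.42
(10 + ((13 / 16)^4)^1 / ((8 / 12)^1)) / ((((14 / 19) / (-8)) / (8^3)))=-26531657 / 448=-59222.45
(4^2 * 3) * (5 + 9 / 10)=1416 / 5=283.20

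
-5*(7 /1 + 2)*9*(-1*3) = 1215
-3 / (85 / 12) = -36 / 85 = -0.42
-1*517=-517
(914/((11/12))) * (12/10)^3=2369088/1375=1722.97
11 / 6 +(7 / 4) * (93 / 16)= 12.01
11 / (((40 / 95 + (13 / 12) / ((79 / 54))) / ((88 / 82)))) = 132088 / 12997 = 10.16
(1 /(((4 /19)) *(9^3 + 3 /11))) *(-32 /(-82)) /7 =418 /1151157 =0.00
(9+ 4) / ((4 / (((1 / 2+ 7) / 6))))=4.06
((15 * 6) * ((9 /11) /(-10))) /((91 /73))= -5913 /1001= -5.91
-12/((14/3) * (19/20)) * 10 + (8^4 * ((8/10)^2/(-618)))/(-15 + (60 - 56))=-26.68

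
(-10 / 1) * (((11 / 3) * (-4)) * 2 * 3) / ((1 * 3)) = 880 / 3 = 293.33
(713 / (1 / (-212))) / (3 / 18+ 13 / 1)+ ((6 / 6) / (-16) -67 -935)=-12482.27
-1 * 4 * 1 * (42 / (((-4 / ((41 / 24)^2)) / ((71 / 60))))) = 835457 / 5760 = 145.04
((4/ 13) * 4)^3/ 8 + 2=4906/ 2197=2.23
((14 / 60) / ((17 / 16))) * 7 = 392 / 255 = 1.54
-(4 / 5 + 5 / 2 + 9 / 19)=-3.77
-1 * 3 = -3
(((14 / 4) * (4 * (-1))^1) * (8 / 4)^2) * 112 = -6272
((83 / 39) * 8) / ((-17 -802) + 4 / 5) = -3320 / 159549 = -0.02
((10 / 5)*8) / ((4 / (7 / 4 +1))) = 11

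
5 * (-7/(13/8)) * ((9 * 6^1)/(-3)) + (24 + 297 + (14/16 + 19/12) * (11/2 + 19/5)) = 760817/1040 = 731.55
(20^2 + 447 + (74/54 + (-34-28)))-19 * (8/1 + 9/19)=16885/27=625.37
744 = 744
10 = 10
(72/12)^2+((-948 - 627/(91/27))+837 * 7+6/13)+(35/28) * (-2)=4758.93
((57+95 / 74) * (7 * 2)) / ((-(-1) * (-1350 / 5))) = -30191 / 9990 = -3.02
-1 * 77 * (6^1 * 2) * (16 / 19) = -778.11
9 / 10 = 0.90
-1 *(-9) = 9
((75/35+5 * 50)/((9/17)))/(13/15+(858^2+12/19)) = 2850475/4405950507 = 0.00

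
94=94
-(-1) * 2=2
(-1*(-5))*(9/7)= 45/7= 6.43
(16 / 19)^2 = 256 / 361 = 0.71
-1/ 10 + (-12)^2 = 1439/ 10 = 143.90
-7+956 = 949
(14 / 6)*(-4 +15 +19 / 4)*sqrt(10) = 147*sqrt(10) / 4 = 116.21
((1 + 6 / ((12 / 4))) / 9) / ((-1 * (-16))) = 1 / 48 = 0.02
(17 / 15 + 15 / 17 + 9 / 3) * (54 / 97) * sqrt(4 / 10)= 1.77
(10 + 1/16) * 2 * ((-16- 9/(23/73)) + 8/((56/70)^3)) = -37275/64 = -582.42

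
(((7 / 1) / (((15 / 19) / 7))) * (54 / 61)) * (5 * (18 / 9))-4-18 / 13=431438 / 793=544.06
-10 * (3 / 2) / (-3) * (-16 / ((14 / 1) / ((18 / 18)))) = -5.71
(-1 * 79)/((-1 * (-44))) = -1.80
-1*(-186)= 186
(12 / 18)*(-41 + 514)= 946 / 3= 315.33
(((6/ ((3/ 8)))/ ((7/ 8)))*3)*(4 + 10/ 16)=1776/ 7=253.71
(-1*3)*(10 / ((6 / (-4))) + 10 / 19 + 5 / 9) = 955 / 57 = 16.75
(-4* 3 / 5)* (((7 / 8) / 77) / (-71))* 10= 3 / 781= 0.00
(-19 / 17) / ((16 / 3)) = -57 / 272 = -0.21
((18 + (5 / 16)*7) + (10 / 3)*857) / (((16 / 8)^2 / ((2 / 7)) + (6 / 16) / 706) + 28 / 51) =828672089 / 4190969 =197.73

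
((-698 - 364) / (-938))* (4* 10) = 21240 / 469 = 45.29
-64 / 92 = -16 / 23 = -0.70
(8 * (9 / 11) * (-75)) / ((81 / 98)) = -19600 / 33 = -593.94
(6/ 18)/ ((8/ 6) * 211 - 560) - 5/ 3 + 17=38453/ 2508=15.33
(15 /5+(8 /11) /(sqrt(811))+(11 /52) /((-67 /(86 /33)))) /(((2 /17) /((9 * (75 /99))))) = 5100 * sqrt(811) /98131+6644875 /38324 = 174.87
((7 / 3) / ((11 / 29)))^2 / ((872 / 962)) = 19821529 / 474804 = 41.75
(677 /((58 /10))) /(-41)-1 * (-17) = 16828 /1189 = 14.15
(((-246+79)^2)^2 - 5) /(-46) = -388898158 /23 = -16908615.57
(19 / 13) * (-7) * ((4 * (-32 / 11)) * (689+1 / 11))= 129041920 / 1573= 82035.55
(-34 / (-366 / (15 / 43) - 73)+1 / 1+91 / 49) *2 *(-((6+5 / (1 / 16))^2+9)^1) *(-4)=6718408400 / 39277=171051.97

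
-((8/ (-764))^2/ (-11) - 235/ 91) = 94303749/ 36517481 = 2.58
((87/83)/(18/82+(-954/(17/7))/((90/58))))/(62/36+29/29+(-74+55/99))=5457510/93135555707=0.00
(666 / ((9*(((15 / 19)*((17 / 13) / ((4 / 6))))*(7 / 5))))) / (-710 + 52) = -18278 / 352359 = -0.05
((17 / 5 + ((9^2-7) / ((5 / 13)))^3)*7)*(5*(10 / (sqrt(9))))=12463885742 / 15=830925716.13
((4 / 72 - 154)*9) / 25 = -2771 / 50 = -55.42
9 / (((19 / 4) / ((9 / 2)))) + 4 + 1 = 257 / 19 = 13.53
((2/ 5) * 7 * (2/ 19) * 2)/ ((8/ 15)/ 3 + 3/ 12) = 288/ 209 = 1.38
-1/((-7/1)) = 1/7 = 0.14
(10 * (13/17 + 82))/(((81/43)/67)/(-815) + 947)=16518285525/18900346054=0.87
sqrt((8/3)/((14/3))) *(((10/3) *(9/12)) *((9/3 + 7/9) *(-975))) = -55250 *sqrt(7)/21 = -6960.85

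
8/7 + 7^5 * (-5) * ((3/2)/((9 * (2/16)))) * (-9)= 7058948/7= 1008421.14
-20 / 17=-1.18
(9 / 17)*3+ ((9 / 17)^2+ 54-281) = -65063 / 289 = -225.13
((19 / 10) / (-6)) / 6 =-19 / 360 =-0.05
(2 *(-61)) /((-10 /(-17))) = -1037 /5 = -207.40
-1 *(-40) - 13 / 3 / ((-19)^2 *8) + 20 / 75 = 581429 / 14440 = 40.27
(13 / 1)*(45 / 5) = 117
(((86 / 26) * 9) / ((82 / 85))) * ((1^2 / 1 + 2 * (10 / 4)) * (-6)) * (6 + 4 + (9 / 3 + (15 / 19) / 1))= -155132820 / 10127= -15318.73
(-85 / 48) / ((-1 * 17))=5 / 48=0.10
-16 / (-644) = 4 / 161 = 0.02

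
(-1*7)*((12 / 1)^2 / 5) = -201.60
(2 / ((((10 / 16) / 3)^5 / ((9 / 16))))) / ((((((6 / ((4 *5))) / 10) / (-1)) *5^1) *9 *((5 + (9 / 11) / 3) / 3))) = -21897216 / 18125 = -1208.12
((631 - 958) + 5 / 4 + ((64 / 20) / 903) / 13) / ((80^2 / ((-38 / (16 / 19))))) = 27609107081 / 12020736000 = 2.30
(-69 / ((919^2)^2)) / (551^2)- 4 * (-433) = 375070693032899251903 / 216553517917378321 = 1732.00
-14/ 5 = -2.80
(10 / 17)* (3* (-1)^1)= -30 / 17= -1.76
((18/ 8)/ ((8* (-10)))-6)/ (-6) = 643/ 640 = 1.00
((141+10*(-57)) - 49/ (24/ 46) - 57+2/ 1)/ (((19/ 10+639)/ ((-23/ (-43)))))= -797525/ 1653522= -0.48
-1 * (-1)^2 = -1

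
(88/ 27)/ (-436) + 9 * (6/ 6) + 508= 1521509/ 2943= 516.99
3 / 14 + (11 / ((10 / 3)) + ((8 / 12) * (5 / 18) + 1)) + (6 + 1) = 11056 / 945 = 11.70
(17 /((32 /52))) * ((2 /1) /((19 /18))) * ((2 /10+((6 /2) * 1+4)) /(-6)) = -5967 /95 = -62.81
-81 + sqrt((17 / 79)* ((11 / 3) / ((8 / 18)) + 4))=-81 + 7* sqrt(1343) / 158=-79.38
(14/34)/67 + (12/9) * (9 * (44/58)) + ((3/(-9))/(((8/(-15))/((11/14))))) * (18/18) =35517393/3699472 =9.60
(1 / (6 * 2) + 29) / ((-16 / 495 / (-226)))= 6507105 / 32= 203347.03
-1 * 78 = -78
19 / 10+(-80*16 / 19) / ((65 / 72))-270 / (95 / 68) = -656987 / 2470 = -265.99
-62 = -62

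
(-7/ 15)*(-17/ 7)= 17/ 15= 1.13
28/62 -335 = -10371/31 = -334.55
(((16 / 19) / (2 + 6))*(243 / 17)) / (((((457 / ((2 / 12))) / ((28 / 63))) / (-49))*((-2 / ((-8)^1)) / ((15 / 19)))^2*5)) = -0.02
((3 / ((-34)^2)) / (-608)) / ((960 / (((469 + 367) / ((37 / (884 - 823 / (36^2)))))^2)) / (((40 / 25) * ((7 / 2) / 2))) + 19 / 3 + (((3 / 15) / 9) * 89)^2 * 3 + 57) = -0.00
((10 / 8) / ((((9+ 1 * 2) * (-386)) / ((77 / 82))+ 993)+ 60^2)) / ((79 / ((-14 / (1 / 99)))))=-24255 / 78842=-0.31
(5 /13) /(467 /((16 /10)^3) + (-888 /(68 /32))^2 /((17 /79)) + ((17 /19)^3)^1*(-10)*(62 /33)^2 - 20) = 93945376673280 /198231092235391928089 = 0.00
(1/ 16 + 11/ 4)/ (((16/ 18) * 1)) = 405/ 128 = 3.16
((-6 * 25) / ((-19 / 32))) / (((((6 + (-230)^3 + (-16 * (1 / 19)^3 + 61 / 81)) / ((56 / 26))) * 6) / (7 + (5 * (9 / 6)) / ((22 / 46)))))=-163422100800 / 966640809766489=-0.00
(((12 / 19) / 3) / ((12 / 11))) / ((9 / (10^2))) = 1100 / 513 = 2.14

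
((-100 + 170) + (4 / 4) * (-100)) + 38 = 8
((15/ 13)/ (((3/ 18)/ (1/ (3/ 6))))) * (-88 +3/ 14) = -110610/ 91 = -1215.49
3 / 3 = 1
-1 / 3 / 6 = -1 / 18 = -0.06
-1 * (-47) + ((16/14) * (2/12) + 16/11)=11237/231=48.65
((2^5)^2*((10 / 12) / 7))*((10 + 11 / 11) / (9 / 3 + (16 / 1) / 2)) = 2560 / 21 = 121.90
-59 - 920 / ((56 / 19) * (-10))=-389 / 14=-27.79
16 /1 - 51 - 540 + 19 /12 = -6881 /12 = -573.42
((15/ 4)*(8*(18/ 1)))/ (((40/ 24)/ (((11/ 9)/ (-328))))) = -99/ 82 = -1.21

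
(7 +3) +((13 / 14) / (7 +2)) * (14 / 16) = 1453 / 144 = 10.09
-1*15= -15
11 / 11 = 1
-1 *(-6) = 6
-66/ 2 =-33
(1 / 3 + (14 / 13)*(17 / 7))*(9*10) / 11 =24.13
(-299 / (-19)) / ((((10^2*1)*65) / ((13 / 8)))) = 299 / 76000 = 0.00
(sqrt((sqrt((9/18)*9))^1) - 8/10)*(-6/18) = -2^(3/4)*sqrt(3)/6+4/15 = -0.22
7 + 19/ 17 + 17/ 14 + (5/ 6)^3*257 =4062743/ 25704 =158.06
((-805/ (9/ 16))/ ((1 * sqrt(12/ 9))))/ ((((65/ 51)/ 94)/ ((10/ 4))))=-5145560 * sqrt(3)/ 39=-228522.34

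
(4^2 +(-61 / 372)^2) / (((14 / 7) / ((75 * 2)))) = 55446625 / 46128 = 1202.02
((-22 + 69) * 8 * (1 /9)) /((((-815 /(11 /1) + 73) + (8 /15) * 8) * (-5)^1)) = -2.63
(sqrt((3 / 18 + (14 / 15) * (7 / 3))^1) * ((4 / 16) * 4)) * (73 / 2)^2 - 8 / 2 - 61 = -65 + 5329 * sqrt(2110) / 120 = 1974.89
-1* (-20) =20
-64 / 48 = -4 / 3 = -1.33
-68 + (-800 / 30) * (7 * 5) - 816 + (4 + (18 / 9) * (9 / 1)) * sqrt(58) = -5452 / 3 + 22 * sqrt(58) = -1649.79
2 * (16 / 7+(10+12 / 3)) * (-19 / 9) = -1444 / 21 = -68.76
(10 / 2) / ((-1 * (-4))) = 5 / 4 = 1.25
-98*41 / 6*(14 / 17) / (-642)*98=1378174 / 16371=84.18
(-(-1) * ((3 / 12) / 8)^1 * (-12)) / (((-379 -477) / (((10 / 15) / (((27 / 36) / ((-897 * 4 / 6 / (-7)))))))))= 299 / 8988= 0.03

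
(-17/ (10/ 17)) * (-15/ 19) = 867/ 38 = 22.82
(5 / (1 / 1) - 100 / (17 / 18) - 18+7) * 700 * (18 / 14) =-1711800 / 17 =-100694.12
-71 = -71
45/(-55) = -0.82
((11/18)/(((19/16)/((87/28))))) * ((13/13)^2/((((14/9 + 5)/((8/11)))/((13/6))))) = 3016/7847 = 0.38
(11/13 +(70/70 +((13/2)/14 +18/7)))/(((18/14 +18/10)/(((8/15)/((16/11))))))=0.58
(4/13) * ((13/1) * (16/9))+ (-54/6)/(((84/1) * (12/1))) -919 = -919193/1008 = -911.90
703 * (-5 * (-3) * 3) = 31635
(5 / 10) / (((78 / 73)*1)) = 73 / 156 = 0.47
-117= -117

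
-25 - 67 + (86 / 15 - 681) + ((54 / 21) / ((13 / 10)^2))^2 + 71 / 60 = -12826622377 / 16793868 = -763.77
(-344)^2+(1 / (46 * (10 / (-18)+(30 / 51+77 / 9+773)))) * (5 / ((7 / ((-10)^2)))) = 253145203802 / 2139207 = 118336.00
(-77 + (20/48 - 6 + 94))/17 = 137/204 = 0.67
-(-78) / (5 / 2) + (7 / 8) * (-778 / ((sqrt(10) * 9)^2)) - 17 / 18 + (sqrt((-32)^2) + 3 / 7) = 280523 / 4536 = 61.84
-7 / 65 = -0.11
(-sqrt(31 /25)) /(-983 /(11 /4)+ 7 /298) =3278* sqrt(31) /5858295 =0.00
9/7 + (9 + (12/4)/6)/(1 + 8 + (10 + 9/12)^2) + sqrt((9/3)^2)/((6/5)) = 107757/27902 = 3.86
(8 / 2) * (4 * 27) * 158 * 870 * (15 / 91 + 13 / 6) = 12599033760 / 91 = 138450920.44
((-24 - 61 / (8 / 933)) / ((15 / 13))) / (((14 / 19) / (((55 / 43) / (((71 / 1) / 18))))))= -2722.51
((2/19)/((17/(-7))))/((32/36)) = -63/1292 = -0.05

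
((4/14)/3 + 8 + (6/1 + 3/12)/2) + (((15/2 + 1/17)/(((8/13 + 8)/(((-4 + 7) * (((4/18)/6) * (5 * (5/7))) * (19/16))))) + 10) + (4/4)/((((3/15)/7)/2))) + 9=386278751/3838464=100.63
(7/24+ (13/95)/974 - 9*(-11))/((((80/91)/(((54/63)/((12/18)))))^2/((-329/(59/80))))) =-165509752821777/1746966400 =-94741.23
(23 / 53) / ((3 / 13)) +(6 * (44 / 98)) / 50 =376769 / 194775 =1.93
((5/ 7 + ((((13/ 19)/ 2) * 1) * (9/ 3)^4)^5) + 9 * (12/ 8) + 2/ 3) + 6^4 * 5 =27197798535261793/ 1663938528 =16345434.69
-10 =-10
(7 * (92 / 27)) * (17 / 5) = 10948 / 135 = 81.10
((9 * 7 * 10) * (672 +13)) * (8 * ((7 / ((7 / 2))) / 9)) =767200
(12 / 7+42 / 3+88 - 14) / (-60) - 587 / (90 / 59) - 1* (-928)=341267 / 630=541.69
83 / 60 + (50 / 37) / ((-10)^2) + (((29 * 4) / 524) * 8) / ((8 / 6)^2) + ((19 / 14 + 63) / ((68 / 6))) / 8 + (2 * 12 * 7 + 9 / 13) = 36371948843 / 211716960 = 171.80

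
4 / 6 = 2 / 3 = 0.67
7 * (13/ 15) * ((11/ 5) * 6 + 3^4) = 14287/ 25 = 571.48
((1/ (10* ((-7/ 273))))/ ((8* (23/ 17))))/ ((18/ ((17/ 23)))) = -3757/ 253920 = -0.01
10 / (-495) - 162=-16040 / 99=-162.02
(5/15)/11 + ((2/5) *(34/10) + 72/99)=1747/825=2.12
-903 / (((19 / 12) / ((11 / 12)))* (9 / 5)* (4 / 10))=-82775 / 114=-726.10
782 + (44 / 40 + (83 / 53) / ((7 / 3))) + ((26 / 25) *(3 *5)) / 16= 784.75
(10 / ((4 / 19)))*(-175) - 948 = -18521 / 2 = -9260.50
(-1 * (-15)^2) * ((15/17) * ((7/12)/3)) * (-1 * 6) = 7875/34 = 231.62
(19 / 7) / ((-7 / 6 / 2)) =-228 / 49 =-4.65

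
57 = 57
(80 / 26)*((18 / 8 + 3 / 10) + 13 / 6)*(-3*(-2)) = 87.08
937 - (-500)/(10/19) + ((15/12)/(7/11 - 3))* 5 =195973/104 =1884.36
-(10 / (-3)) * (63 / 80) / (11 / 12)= 63 / 22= 2.86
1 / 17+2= 35 / 17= 2.06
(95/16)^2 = 9025/256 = 35.25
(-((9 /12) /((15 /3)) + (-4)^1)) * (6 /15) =77 /50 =1.54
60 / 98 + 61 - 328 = -266.39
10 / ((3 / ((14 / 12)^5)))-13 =-67597 / 11664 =-5.80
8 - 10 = -2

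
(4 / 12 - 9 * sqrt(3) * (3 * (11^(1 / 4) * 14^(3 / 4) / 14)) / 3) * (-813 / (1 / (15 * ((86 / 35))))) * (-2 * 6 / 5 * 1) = -11326716 * 11^(1 / 4) * 14^(3 / 4) * sqrt(3) / 245+839016 / 35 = -1031490.48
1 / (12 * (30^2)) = 1 / 10800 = 0.00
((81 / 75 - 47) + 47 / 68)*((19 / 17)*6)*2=-4382673 / 7225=-606.60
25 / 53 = 0.47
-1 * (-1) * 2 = 2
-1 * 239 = -239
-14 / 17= -0.82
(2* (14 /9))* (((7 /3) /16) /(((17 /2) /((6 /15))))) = 49 /2295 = 0.02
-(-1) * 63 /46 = 63 /46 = 1.37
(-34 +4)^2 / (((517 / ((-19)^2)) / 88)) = 2599200 / 47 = 55302.13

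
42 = 42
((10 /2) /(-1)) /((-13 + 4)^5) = 5 /59049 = 0.00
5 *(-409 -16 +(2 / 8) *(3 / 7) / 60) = -237999 / 112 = -2124.99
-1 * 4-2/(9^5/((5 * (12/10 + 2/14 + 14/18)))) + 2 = -7441510/3720087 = -2.00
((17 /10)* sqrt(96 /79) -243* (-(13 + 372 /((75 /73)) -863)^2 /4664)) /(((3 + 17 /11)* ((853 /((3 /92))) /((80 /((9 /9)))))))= 2244* sqrt(474) /38747525 + 27117196929 /3249396875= 8.35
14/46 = 7/23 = 0.30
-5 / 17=-0.29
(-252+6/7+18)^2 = 2663424/49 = 54355.59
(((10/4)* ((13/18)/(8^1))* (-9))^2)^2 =17850625/1048576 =17.02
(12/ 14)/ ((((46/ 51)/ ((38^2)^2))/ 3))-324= 957025260/ 161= 5944256.27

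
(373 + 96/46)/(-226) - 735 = -3829157/5198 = -736.66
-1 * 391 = -391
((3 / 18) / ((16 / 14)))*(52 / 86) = 91 / 1032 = 0.09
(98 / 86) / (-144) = -49 / 6192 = -0.01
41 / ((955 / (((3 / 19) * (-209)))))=-1353 / 955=-1.42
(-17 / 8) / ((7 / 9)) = -153 / 56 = -2.73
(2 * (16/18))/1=16/9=1.78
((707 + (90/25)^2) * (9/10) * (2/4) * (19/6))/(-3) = -341981/1000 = -341.98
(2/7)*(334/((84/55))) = 9185/147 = 62.48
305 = 305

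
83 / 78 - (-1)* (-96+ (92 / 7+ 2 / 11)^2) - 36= 21555851 / 462462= 46.61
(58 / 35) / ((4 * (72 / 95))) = 551 / 1008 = 0.55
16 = 16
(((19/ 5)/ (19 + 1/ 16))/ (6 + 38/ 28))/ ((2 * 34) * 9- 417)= 0.00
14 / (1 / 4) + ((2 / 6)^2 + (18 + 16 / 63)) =4685 / 63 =74.37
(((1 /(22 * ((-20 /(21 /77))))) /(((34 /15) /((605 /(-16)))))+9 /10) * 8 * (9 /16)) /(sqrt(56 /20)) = 178281 * sqrt(70) /609280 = 2.45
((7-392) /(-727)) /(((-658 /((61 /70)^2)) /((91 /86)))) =-532103 /822789520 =-0.00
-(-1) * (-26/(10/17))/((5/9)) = -1989/25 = -79.56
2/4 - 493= -985/2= -492.50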